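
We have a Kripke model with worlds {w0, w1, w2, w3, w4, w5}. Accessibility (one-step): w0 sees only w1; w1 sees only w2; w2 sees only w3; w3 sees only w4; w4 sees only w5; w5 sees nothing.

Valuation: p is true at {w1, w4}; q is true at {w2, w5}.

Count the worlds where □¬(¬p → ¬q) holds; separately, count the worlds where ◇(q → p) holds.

3 and 3

For □¬(¬p → ¬q):
w0: successors {w1}; ¬(¬p → ¬q) there: w1:F. ✗
w1: successors {w2}; ¬(¬p → ¬q) there: w2:T. ✓
w2: successors {w3}; ¬(¬p → ¬q) there: w3:F. ✗
w3: successors {w4}; ¬(¬p → ¬q) there: w4:F. ✗
w4: successors {w5}; ¬(¬p → ¬q) there: w5:T. ✓
w5: no successors, so □¬(¬p → ¬q) holds vacuously. ✓
— 3 worlds.
For ◇(q → p):
w0: successors {w1}; q → p there: w1:T. ✓
w1: successors {w2}; q → p there: w2:F. ✗
w2: successors {w3}; q → p there: w3:T. ✓
w3: successors {w4}; q → p there: w4:T. ✓
w4: successors {w5}; q → p there: w5:F. ✗
w5: no successors, so ◇(q → p) fails. ✗
— 3 worlds.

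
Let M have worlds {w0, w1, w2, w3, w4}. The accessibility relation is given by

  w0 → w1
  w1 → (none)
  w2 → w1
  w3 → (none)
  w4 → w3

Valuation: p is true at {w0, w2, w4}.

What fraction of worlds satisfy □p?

2/5

w0: successors {w1}; p there: w1:F. ✗
w1: no successors, so □p holds vacuously. ✓
w2: successors {w1}; p there: w1:F. ✗
w3: no successors, so □p holds vacuously. ✓
w4: successors {w3}; p there: w3:F. ✗
That's 2 of 5 worlds, so 2/5.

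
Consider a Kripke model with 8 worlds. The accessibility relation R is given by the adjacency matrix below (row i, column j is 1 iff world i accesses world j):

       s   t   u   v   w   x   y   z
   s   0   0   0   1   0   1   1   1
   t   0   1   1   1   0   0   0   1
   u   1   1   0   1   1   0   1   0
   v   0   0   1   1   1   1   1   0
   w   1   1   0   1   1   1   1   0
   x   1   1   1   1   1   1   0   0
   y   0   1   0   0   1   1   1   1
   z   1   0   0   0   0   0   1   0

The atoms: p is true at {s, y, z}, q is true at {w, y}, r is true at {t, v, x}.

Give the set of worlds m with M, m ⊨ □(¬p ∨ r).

s: successors {v, x, y, z}; ¬p ∨ r there: v:T, x:T, y:F, z:F. ✗
t: successors {t, u, v, z}; ¬p ∨ r there: t:T, u:T, v:T, z:F. ✗
u: successors {s, t, v, w, y}; ¬p ∨ r there: s:F, t:T, v:T, w:T, y:F. ✗
v: successors {u, v, w, x, y}; ¬p ∨ r there: u:T, v:T, w:T, x:T, y:F. ✗
w: successors {s, t, v, w, x, y}; ¬p ∨ r there: s:F, t:T, v:T, w:T, x:T, y:F. ✗
x: successors {s, t, u, v, w, x}; ¬p ∨ r there: s:F, t:T, u:T, v:T, w:T, x:T. ✗
y: successors {t, w, x, y, z}; ¬p ∨ r there: t:T, w:T, x:T, y:F, z:F. ✗
z: successors {s, y}; ¬p ∨ r there: s:F, y:F. ✗

∅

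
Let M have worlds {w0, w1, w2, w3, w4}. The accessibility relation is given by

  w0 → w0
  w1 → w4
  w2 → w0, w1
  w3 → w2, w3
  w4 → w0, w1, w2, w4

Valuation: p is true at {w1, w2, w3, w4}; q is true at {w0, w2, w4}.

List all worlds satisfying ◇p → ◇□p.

w0: ◇p is F, ◇□p is F. ✓
w1: ◇p is T, ◇□p is F. ✗
w2: ◇p is T, ◇□p is T. ✓
w3: ◇p is T, ◇□p is T. ✓
w4: ◇p is T, ◇□p is T. ✓

{w0, w2, w3, w4}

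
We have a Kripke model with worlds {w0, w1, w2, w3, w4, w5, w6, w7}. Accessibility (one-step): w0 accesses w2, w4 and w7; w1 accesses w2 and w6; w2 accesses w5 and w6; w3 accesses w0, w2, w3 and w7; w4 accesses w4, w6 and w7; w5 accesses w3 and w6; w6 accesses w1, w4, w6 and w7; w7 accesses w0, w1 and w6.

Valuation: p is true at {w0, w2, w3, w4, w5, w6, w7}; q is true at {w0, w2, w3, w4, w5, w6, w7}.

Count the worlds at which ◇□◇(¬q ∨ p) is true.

8

w0: successors {w2, w4, w7}; □◇(¬q ∨ p) there: w2:T, w4:T, w7:T. ✓
w1: successors {w2, w6}; □◇(¬q ∨ p) there: w2:T, w6:T. ✓
w2: successors {w5, w6}; □◇(¬q ∨ p) there: w5:T, w6:T. ✓
w3: successors {w0, w2, w3, w7}; □◇(¬q ∨ p) there: w0:T, w2:T, w3:T, w7:T. ✓
w4: successors {w4, w6, w7}; □◇(¬q ∨ p) there: w4:T, w6:T, w7:T. ✓
w5: successors {w3, w6}; □◇(¬q ∨ p) there: w3:T, w6:T. ✓
w6: successors {w1, w4, w6, w7}; □◇(¬q ∨ p) there: w1:T, w4:T, w6:T, w7:T. ✓
w7: successors {w0, w1, w6}; □◇(¬q ∨ p) there: w0:T, w1:T, w6:T. ✓
Satisfying worlds: {w0, w1, w2, w3, w4, w5, w6, w7}.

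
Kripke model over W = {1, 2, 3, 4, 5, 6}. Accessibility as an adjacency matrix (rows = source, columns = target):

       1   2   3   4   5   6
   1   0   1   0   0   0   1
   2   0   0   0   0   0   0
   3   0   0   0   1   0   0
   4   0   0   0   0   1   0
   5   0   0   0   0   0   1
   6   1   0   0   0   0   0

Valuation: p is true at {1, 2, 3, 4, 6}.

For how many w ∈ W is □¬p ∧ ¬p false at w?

6

1: □¬p is F, ¬p is F. ✗
2: □¬p is T, ¬p is F. ✗
3: □¬p is F, ¬p is F. ✗
4: □¬p is T, ¬p is F. ✗
5: □¬p is F, ¬p is T. ✗
6: □¬p is F, ¬p is F. ✗
Satisfying worlds: ∅.
So □¬p ∧ ¬p fails at the other 6 worlds.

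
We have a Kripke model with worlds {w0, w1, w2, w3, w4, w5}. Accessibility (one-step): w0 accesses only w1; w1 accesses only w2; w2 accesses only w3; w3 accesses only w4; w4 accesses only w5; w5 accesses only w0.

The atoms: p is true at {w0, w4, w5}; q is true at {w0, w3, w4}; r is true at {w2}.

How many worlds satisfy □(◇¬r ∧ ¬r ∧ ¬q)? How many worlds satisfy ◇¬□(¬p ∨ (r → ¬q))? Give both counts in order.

For □(◇¬r ∧ ¬r ∧ ¬q):
w0: successors {w1}; ◇¬r ∧ ¬r ∧ ¬q there: w1:F. ✗
w1: successors {w2}; ◇¬r ∧ ¬r ∧ ¬q there: w2:F. ✗
w2: successors {w3}; ◇¬r ∧ ¬r ∧ ¬q there: w3:F. ✗
w3: successors {w4}; ◇¬r ∧ ¬r ∧ ¬q there: w4:F. ✗
w4: successors {w5}; ◇¬r ∧ ¬r ∧ ¬q there: w5:T. ✓
w5: successors {w0}; ◇¬r ∧ ¬r ∧ ¬q there: w0:F. ✗
— 1 world.
For ◇¬□(¬p ∨ (r → ¬q)):
w0: successors {w1}; ¬□(¬p ∨ (r → ¬q)) there: w1:F. ✗
w1: successors {w2}; ¬□(¬p ∨ (r → ¬q)) there: w2:F. ✗
w2: successors {w3}; ¬□(¬p ∨ (r → ¬q)) there: w3:F. ✗
w3: successors {w4}; ¬□(¬p ∨ (r → ¬q)) there: w4:F. ✗
w4: successors {w5}; ¬□(¬p ∨ (r → ¬q)) there: w5:F. ✗
w5: successors {w0}; ¬□(¬p ∨ (r → ¬q)) there: w0:F. ✗
— 0 worlds.

1 and 0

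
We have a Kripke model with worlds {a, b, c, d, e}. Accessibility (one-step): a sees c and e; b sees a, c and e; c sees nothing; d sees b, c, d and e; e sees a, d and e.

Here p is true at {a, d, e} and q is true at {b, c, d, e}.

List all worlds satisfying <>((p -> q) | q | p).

{a, b, d, e}

a: successors {c, e}; (p -> q) | q | p there: c:T, e:T. ✓
b: successors {a, c, e}; (p -> q) | q | p there: a:T, c:T, e:T. ✓
c: no successors, so <>((p -> q) | q | p) fails. ✗
d: successors {b, c, d, e}; (p -> q) | q | p there: b:T, c:T, d:T, e:T. ✓
e: successors {a, d, e}; (p -> q) | q | p there: a:T, d:T, e:T. ✓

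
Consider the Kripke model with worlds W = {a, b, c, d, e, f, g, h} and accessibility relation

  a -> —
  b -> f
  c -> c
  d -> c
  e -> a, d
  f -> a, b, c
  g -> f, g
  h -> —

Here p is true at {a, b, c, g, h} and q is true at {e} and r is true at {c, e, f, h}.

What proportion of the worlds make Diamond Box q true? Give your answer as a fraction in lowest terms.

1/4

a: no successors, so Diamond Box q fails. ✗
b: successors {f}; Box q there: f:F. ✗
c: successors {c}; Box q there: c:F. ✗
d: successors {c}; Box q there: c:F. ✗
e: successors {a, d}; Box q there: a:T, d:F. ✓
f: successors {a, b, c}; Box q there: a:T, b:F, c:F. ✓
g: successors {f, g}; Box q there: f:F, g:F. ✗
h: no successors, so Diamond Box q fails. ✗
That's 2 of 8 worlds, so 2/8 = 1/4.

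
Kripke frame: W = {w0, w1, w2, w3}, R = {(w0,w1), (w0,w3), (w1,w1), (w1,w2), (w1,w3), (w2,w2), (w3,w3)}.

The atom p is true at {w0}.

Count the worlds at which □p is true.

0

w0: successors {w1, w3}; p there: w1:F, w3:F. ✗
w1: successors {w1, w2, w3}; p there: w1:F, w2:F, w3:F. ✗
w2: successors {w2}; p there: w2:F. ✗
w3: successors {w3}; p there: w3:F. ✗
Satisfying worlds: ∅.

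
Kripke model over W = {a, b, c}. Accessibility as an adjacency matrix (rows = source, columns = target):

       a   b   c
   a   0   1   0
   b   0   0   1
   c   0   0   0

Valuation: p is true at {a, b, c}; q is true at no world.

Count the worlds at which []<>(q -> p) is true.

2

a: successors {b}; <>(q -> p) there: b:T. ✓
b: successors {c}; <>(q -> p) there: c:F. ✗
c: no successors, so []<>(q -> p) holds vacuously. ✓
Satisfying worlds: {a, c}.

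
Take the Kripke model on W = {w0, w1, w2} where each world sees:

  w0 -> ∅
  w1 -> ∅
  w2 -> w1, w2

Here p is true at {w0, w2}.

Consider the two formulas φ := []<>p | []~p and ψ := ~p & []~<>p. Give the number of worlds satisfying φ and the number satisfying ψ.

For []<>p | []~p:
w0: []<>p is T, []~p is T. ✓
w1: []<>p is T, []~p is T. ✓
w2: []<>p is F, []~p is F. ✗
— 2 worlds.
For ~p & []~<>p:
w0: ~p is F, []~<>p is T. ✗
w1: ~p is T, []~<>p is T. ✓
w2: ~p is F, []~<>p is F. ✗
— 1 world.

2 and 1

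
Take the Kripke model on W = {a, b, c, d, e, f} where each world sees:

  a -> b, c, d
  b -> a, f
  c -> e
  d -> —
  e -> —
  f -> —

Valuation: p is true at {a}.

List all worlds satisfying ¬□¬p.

{b}

a: □¬p is T. ✗
b: □¬p is F. ✓
c: □¬p is T. ✗
d: □¬p is T. ✗
e: □¬p is T. ✗
f: □¬p is T. ✗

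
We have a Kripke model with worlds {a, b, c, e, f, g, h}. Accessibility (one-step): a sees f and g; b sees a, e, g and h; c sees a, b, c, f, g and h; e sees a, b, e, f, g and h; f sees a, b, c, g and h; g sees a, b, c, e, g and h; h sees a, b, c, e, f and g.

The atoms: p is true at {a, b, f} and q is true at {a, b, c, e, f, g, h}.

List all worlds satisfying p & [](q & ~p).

a: p is T, [](q & ~p) is F. ✗
b: p is T, [](q & ~p) is F. ✗
c: p is F, [](q & ~p) is F. ✗
e: p is F, [](q & ~p) is F. ✗
f: p is T, [](q & ~p) is F. ✗
g: p is F, [](q & ~p) is F. ✗
h: p is F, [](q & ~p) is F. ✗

∅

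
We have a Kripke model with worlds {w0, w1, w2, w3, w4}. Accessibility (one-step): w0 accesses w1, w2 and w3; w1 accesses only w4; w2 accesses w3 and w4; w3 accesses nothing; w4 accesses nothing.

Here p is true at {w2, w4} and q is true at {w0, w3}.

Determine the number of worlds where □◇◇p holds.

w0: successors {w1, w2, w3}; ◇◇p there: w1:F, w2:F, w3:F. ✗
w1: successors {w4}; ◇◇p there: w4:F. ✗
w2: successors {w3, w4}; ◇◇p there: w3:F, w4:F. ✗
w3: no successors, so □◇◇p holds vacuously. ✓
w4: no successors, so □◇◇p holds vacuously. ✓
Satisfying worlds: {w3, w4}.

2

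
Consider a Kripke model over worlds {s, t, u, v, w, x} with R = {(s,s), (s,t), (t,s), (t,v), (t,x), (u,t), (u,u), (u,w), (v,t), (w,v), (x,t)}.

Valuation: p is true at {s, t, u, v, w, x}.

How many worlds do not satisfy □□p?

0

s: successors {s, t}; □p there: s:T, t:T. ✓
t: successors {s, v, x}; □p there: s:T, v:T, x:T. ✓
u: successors {t, u, w}; □p there: t:T, u:T, w:T. ✓
v: successors {t}; □p there: t:T. ✓
w: successors {v}; □p there: v:T. ✓
x: successors {t}; □p there: t:T. ✓
Satisfying worlds: {s, t, u, v, w, x}.
So □□p fails at the other 0 worlds.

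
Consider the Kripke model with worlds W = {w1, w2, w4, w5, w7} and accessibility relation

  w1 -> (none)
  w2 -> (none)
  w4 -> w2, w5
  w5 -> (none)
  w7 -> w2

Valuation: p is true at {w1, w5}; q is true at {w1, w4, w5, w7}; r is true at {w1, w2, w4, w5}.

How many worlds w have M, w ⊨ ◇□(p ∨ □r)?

2

w1: no successors, so ◇□(p ∨ □r) fails. ✗
w2: no successors, so ◇□(p ∨ □r) fails. ✗
w4: successors {w2, w5}; □(p ∨ □r) there: w2:T, w5:T. ✓
w5: no successors, so ◇□(p ∨ □r) fails. ✗
w7: successors {w2}; □(p ∨ □r) there: w2:T. ✓
Satisfying worlds: {w4, w7}.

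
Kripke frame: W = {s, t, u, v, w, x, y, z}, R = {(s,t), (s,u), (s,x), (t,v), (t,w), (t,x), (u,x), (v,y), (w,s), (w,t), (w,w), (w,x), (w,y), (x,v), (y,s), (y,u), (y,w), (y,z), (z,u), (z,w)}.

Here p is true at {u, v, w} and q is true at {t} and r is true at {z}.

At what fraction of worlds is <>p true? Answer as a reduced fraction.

s: successors {t, u, x}; p there: t:F, u:T, x:F. ✓
t: successors {v, w, x}; p there: v:T, w:T, x:F. ✓
u: successors {x}; p there: x:F. ✗
v: successors {y}; p there: y:F. ✗
w: successors {s, t, w, x, y}; p there: s:F, t:F, w:T, x:F, y:F. ✓
x: successors {v}; p there: v:T. ✓
y: successors {s, u, w, z}; p there: s:F, u:T, w:T, z:F. ✓
z: successors {u, w}; p there: u:T, w:T. ✓
That's 6 of 8 worlds, so 6/8 = 3/4.

3/4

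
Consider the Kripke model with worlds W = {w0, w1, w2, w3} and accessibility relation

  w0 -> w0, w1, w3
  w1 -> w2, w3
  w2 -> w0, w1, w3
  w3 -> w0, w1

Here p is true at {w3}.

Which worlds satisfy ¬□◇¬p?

∅

w0: □◇¬p is T. ✗
w1: □◇¬p is T. ✗
w2: □◇¬p is T. ✗
w3: □◇¬p is T. ✗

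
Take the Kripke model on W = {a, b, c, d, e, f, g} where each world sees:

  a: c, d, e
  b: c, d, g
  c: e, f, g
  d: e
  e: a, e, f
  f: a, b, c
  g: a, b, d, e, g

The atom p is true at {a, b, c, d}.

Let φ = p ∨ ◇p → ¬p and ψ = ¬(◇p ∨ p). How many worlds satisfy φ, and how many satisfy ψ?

3 and 0

For p ∨ ◇p → ¬p:
a: p ∨ ◇p is T, ¬p is F. ✗
b: p ∨ ◇p is T, ¬p is F. ✗
c: p ∨ ◇p is T, ¬p is F. ✗
d: p ∨ ◇p is T, ¬p is F. ✗
e: p ∨ ◇p is T, ¬p is T. ✓
f: p ∨ ◇p is T, ¬p is T. ✓
g: p ∨ ◇p is T, ¬p is T. ✓
— 3 worlds.
For ¬(◇p ∨ p):
a: ◇p ∨ p is T. ✗
b: ◇p ∨ p is T. ✗
c: ◇p ∨ p is T. ✗
d: ◇p ∨ p is T. ✗
e: ◇p ∨ p is T. ✗
f: ◇p ∨ p is T. ✗
g: ◇p ∨ p is T. ✗
— 0 worlds.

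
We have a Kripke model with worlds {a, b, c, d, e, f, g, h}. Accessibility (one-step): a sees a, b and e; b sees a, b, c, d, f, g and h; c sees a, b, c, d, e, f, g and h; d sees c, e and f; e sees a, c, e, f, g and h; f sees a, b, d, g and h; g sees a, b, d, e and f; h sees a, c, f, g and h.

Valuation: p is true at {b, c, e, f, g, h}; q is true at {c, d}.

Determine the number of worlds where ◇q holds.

7

a: successors {a, b, e}; q there: a:F, b:F, e:F. ✗
b: successors {a, b, c, d, f, g, h}; q there: a:F, b:F, c:T, d:T, f:F, g:F, h:F. ✓
c: successors {a, b, c, d, e, f, g, h}; q there: a:F, b:F, c:T, d:T, e:F, f:F, g:F, h:F. ✓
d: successors {c, e, f}; q there: c:T, e:F, f:F. ✓
e: successors {a, c, e, f, g, h}; q there: a:F, c:T, e:F, f:F, g:F, h:F. ✓
f: successors {a, b, d, g, h}; q there: a:F, b:F, d:T, g:F, h:F. ✓
g: successors {a, b, d, e, f}; q there: a:F, b:F, d:T, e:F, f:F. ✓
h: successors {a, c, f, g, h}; q there: a:F, c:T, f:F, g:F, h:F. ✓
Satisfying worlds: {b, c, d, e, f, g, h}.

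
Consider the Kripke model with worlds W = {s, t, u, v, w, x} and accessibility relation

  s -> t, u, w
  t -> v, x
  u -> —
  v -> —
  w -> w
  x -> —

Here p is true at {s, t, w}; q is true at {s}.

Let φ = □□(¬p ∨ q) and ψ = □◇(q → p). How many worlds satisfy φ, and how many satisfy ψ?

For □□(¬p ∨ q):
s: successors {t, u, w}; □(¬p ∨ q) there: t:T, u:T, w:F. ✗
t: successors {v, x}; □(¬p ∨ q) there: v:T, x:T. ✓
u: no successors, so □□(¬p ∨ q) holds vacuously. ✓
v: no successors, so □□(¬p ∨ q) holds vacuously. ✓
w: successors {w}; □(¬p ∨ q) there: w:F. ✗
x: no successors, so □□(¬p ∨ q) holds vacuously. ✓
— 4 worlds.
For □◇(q → p):
s: successors {t, u, w}; ◇(q → p) there: t:T, u:F, w:T. ✗
t: successors {v, x}; ◇(q → p) there: v:F, x:F. ✗
u: no successors, so □◇(q → p) holds vacuously. ✓
v: no successors, so □◇(q → p) holds vacuously. ✓
w: successors {w}; ◇(q → p) there: w:T. ✓
x: no successors, so □◇(q → p) holds vacuously. ✓
— 4 worlds.

4 and 4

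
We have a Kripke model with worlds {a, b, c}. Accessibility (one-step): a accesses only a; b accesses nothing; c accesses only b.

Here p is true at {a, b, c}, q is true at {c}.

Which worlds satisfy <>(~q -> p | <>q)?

{a, c}

a: successors {a}; ~q -> p | <>q there: a:T. ✓
b: no successors, so <>(~q -> p | <>q) fails. ✗
c: successors {b}; ~q -> p | <>q there: b:T. ✓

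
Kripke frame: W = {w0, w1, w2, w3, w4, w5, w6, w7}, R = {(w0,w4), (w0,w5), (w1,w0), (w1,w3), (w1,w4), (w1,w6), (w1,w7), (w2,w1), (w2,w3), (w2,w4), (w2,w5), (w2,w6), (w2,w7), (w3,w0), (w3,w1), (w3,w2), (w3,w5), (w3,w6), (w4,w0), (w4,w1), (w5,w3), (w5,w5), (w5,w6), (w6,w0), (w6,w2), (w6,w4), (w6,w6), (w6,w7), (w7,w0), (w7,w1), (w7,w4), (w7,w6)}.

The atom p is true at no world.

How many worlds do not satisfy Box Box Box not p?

0

w0: successors {w4, w5}; Box Box not p there: w4:T, w5:T. ✓
w1: successors {w0, w3, w4, w6, w7}; Box Box not p there: w0:T, w3:T, w4:T, w6:T, w7:T. ✓
w2: successors {w1, w3, w4, w5, w6, w7}; Box Box not p there: w1:T, w3:T, w4:T, w5:T, w6:T, w7:T. ✓
w3: successors {w0, w1, w2, w5, w6}; Box Box not p there: w0:T, w1:T, w2:T, w5:T, w6:T. ✓
w4: successors {w0, w1}; Box Box not p there: w0:T, w1:T. ✓
w5: successors {w3, w5, w6}; Box Box not p there: w3:T, w5:T, w6:T. ✓
w6: successors {w0, w2, w4, w6, w7}; Box Box not p there: w0:T, w2:T, w4:T, w6:T, w7:T. ✓
w7: successors {w0, w1, w4, w6}; Box Box not p there: w0:T, w1:T, w4:T, w6:T. ✓
Satisfying worlds: {w0, w1, w2, w3, w4, w5, w6, w7}.
So Box Box Box not p fails at the other 0 worlds.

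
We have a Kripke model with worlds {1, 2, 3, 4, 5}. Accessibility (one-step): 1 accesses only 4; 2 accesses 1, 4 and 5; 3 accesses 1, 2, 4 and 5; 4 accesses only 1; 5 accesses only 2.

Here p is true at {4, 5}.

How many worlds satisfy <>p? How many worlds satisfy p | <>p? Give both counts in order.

3 and 5

For <>p:
1: successors {4}; p there: 4:T. ✓
2: successors {1, 4, 5}; p there: 1:F, 4:T, 5:T. ✓
3: successors {1, 2, 4, 5}; p there: 1:F, 2:F, 4:T, 5:T. ✓
4: successors {1}; p there: 1:F. ✗
5: successors {2}; p there: 2:F. ✗
— 3 worlds.
For p | <>p:
1: p is F, <>p is T. ✓
2: p is F, <>p is T. ✓
3: p is F, <>p is T. ✓
4: p is T, <>p is F. ✓
5: p is T, <>p is F. ✓
— 5 worlds.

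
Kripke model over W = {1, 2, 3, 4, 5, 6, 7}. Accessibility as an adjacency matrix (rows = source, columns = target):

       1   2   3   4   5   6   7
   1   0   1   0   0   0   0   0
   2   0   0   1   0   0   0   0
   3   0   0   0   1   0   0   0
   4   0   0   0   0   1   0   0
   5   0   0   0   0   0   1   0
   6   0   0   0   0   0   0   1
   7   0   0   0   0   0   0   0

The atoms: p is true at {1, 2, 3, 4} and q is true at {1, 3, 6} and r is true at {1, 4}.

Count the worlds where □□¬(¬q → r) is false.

1: successors {2}; □¬(¬q → r) there: 2:F. ✗
2: successors {3}; □¬(¬q → r) there: 3:F. ✗
3: successors {4}; □¬(¬q → r) there: 4:T. ✓
4: successors {5}; □¬(¬q → r) there: 5:F. ✗
5: successors {6}; □¬(¬q → r) there: 6:T. ✓
6: successors {7}; □¬(¬q → r) there: 7:T. ✓
7: no successors, so □□¬(¬q → r) holds vacuously. ✓
Satisfying worlds: {3, 5, 6, 7}.
So □□¬(¬q → r) fails at the other 3 worlds.

3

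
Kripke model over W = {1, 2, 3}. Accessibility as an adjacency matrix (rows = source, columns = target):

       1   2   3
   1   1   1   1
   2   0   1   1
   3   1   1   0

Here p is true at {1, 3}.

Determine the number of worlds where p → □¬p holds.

1

1: p is T, □¬p is F. ✗
2: p is F, □¬p is F. ✓
3: p is T, □¬p is F. ✗
Satisfying worlds: {2}.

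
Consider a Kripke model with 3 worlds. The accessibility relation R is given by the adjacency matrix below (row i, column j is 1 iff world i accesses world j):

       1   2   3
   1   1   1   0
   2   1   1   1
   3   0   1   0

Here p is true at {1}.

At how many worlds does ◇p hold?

1: successors {1, 2}; p there: 1:T, 2:F. ✓
2: successors {1, 2, 3}; p there: 1:T, 2:F, 3:F. ✓
3: successors {2}; p there: 2:F. ✗
Satisfying worlds: {1, 2}.

2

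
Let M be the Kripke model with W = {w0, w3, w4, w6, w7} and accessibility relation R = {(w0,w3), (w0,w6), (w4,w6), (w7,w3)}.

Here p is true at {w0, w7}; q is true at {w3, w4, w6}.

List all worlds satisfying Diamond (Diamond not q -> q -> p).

w0: successors {w3, w6}; Diamond not q -> q -> p there: w3:T, w6:T. ✓
w3: no successors, so Diamond (Diamond not q -> q -> p) fails. ✗
w4: successors {w6}; Diamond not q -> q -> p there: w6:T. ✓
w6: no successors, so Diamond (Diamond not q -> q -> p) fails. ✗
w7: successors {w3}; Diamond not q -> q -> p there: w3:T. ✓

{w0, w4, w7}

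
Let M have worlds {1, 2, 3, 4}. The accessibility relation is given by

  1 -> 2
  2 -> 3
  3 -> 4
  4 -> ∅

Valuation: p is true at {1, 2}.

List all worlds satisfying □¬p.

{2, 3, 4}

1: successors {2}; ¬p there: 2:F. ✗
2: successors {3}; ¬p there: 3:T. ✓
3: successors {4}; ¬p there: 4:T. ✓
4: no successors, so □¬p holds vacuously. ✓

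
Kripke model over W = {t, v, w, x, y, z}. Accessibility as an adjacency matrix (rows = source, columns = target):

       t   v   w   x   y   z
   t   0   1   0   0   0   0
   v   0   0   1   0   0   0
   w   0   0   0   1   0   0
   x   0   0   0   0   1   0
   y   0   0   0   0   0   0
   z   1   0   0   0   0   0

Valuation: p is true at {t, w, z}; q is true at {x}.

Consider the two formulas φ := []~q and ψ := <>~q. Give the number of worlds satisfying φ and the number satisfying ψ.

5 and 4

For []~q:
t: successors {v}; ~q there: v:T. ✓
v: successors {w}; ~q there: w:T. ✓
w: successors {x}; ~q there: x:F. ✗
x: successors {y}; ~q there: y:T. ✓
y: no successors, so []~q holds vacuously. ✓
z: successors {t}; ~q there: t:T. ✓
— 5 worlds.
For <>~q:
t: successors {v}; ~q there: v:T. ✓
v: successors {w}; ~q there: w:T. ✓
w: successors {x}; ~q there: x:F. ✗
x: successors {y}; ~q there: y:T. ✓
y: no successors, so <>~q fails. ✗
z: successors {t}; ~q there: t:T. ✓
— 4 worlds.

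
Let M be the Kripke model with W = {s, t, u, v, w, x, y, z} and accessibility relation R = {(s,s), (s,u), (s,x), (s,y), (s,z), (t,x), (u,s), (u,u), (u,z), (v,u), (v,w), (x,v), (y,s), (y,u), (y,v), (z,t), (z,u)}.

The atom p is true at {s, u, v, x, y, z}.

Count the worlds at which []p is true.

s: successors {s, u, x, y, z}; p there: s:T, u:T, x:T, y:T, z:T. ✓
t: successors {x}; p there: x:T. ✓
u: successors {s, u, z}; p there: s:T, u:T, z:T. ✓
v: successors {u, w}; p there: u:T, w:F. ✗
w: no successors, so []p holds vacuously. ✓
x: successors {v}; p there: v:T. ✓
y: successors {s, u, v}; p there: s:T, u:T, v:T. ✓
z: successors {t, u}; p there: t:F, u:T. ✗
Satisfying worlds: {s, t, u, w, x, y}.

6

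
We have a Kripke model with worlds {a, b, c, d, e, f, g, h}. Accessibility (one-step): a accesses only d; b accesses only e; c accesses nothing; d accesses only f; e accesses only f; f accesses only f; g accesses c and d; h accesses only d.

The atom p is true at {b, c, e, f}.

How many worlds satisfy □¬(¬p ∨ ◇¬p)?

a: successors {d}; ¬(¬p ∨ ◇¬p) there: d:F. ✗
b: successors {e}; ¬(¬p ∨ ◇¬p) there: e:T. ✓
c: no successors, so □¬(¬p ∨ ◇¬p) holds vacuously. ✓
d: successors {f}; ¬(¬p ∨ ◇¬p) there: f:T. ✓
e: successors {f}; ¬(¬p ∨ ◇¬p) there: f:T. ✓
f: successors {f}; ¬(¬p ∨ ◇¬p) there: f:T. ✓
g: successors {c, d}; ¬(¬p ∨ ◇¬p) there: c:T, d:F. ✗
h: successors {d}; ¬(¬p ∨ ◇¬p) there: d:F. ✗
Satisfying worlds: {b, c, d, e, f}.

5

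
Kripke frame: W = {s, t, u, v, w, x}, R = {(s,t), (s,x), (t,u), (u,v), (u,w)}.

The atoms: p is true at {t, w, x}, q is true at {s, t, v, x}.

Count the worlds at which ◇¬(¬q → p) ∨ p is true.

3

s: ◇¬(¬q → p) is F, p is F. ✗
t: ◇¬(¬q → p) is T, p is T. ✓
u: ◇¬(¬q → p) is F, p is F. ✗
v: ◇¬(¬q → p) is F, p is F. ✗
w: ◇¬(¬q → p) is F, p is T. ✓
x: ◇¬(¬q → p) is F, p is T. ✓
Satisfying worlds: {t, w, x}.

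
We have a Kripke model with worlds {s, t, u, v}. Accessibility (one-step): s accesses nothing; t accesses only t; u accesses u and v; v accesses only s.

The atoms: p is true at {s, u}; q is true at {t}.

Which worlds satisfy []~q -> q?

{t}

s: []~q is T, q is F. ✗
t: []~q is F, q is T. ✓
u: []~q is T, q is F. ✗
v: []~q is T, q is F. ✗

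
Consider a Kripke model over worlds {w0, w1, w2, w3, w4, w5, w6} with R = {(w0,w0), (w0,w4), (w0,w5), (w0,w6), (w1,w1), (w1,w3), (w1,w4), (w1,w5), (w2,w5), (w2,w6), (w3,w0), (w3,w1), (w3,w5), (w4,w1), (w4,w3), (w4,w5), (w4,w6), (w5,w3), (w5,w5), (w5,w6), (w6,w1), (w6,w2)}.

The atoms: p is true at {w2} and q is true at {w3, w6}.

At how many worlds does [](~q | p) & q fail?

w0: [](~q | p) is F, q is F. ✗
w1: [](~q | p) is F, q is F. ✗
w2: [](~q | p) is F, q is F. ✗
w3: [](~q | p) is T, q is T. ✓
w4: [](~q | p) is F, q is F. ✗
w5: [](~q | p) is F, q is F. ✗
w6: [](~q | p) is T, q is T. ✓
Satisfying worlds: {w3, w6}.
So [](~q | p) & q fails at the other 5 worlds.

5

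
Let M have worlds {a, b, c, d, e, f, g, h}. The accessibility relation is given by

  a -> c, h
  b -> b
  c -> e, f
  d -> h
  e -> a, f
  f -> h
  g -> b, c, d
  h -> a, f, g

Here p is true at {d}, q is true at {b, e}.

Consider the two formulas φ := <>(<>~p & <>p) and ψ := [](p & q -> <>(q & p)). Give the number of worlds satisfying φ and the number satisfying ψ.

1 and 8

For <>(<>~p & <>p):
a: successors {c, h}; <>~p & <>p there: c:F, h:F. ✗
b: successors {b}; <>~p & <>p there: b:F. ✗
c: successors {e, f}; <>~p & <>p there: e:F, f:F. ✗
d: successors {h}; <>~p & <>p there: h:F. ✗
e: successors {a, f}; <>~p & <>p there: a:F, f:F. ✗
f: successors {h}; <>~p & <>p there: h:F. ✗
g: successors {b, c, d}; <>~p & <>p there: b:F, c:F, d:F. ✗
h: successors {a, f, g}; <>~p & <>p there: a:F, f:F, g:T. ✓
— 1 world.
For [](p & q -> <>(q & p)):
a: successors {c, h}; p & q -> <>(q & p) there: c:T, h:T. ✓
b: successors {b}; p & q -> <>(q & p) there: b:T. ✓
c: successors {e, f}; p & q -> <>(q & p) there: e:T, f:T. ✓
d: successors {h}; p & q -> <>(q & p) there: h:T. ✓
e: successors {a, f}; p & q -> <>(q & p) there: a:T, f:T. ✓
f: successors {h}; p & q -> <>(q & p) there: h:T. ✓
g: successors {b, c, d}; p & q -> <>(q & p) there: b:T, c:T, d:T. ✓
h: successors {a, f, g}; p & q -> <>(q & p) there: a:T, f:T, g:T. ✓
— 8 worlds.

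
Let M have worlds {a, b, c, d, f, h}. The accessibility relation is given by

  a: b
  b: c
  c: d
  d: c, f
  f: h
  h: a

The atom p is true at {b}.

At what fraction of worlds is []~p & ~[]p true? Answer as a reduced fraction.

a: []~p is F, ~[]p is F. ✗
b: []~p is T, ~[]p is T. ✓
c: []~p is T, ~[]p is T. ✓
d: []~p is T, ~[]p is T. ✓
f: []~p is T, ~[]p is T. ✓
h: []~p is T, ~[]p is T. ✓
That's 5 of 6 worlds, so 5/6.

5/6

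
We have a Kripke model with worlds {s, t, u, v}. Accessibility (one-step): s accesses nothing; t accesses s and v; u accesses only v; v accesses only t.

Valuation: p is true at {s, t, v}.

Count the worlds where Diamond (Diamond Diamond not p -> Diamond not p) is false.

1

s: no successors, so Diamond (Diamond Diamond not p -> Diamond not p) fails. ✗
t: successors {s, v}; Diamond Diamond not p -> Diamond not p there: s:T, v:T. ✓
u: successors {v}; Diamond Diamond not p -> Diamond not p there: v:T. ✓
v: successors {t}; Diamond Diamond not p -> Diamond not p there: t:T. ✓
Satisfying worlds: {t, u, v}.
So Diamond (Diamond Diamond not p -> Diamond not p) fails at the other 1 world.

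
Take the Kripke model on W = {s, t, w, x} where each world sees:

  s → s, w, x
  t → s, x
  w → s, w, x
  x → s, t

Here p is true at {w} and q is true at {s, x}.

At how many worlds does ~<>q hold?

s: <>q is T. ✗
t: <>q is T. ✗
w: <>q is T. ✗
x: <>q is T. ✗
Satisfying worlds: ∅.

0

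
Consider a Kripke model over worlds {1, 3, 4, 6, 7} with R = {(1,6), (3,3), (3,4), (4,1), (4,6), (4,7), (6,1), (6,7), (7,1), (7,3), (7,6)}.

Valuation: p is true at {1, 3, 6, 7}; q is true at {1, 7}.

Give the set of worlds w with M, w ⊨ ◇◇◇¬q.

{1, 3, 4, 6, 7}

1: successors {6}; ◇◇¬q there: 6:T. ✓
3: successors {3, 4}; ◇◇¬q there: 3:T, 4:T. ✓
4: successors {1, 6, 7}; ◇◇¬q there: 1:F, 6:T, 7:T. ✓
6: successors {1, 7}; ◇◇¬q there: 1:F, 7:T. ✓
7: successors {1, 3, 6}; ◇◇¬q there: 1:F, 3:T, 6:T. ✓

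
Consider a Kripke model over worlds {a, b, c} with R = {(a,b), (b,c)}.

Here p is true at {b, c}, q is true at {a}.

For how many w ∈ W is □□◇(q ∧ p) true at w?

a: successors {b}; □◇(q ∧ p) there: b:F. ✗
b: successors {c}; □◇(q ∧ p) there: c:T. ✓
c: no successors, so □□◇(q ∧ p) holds vacuously. ✓
Satisfying worlds: {b, c}.

2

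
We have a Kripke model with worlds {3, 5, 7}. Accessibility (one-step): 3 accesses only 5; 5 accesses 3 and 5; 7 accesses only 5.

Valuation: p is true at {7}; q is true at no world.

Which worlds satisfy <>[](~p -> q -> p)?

{3, 5, 7}

3: successors {5}; [](~p -> q -> p) there: 5:T. ✓
5: successors {3, 5}; [](~p -> q -> p) there: 3:T, 5:T. ✓
7: successors {5}; [](~p -> q -> p) there: 5:T. ✓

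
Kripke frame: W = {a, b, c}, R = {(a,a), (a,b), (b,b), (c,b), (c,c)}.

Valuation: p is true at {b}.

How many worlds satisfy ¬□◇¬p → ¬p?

2

a: ¬□◇¬p is T, ¬p is T. ✓
b: ¬□◇¬p is T, ¬p is F. ✗
c: ¬□◇¬p is T, ¬p is T. ✓
Satisfying worlds: {a, c}.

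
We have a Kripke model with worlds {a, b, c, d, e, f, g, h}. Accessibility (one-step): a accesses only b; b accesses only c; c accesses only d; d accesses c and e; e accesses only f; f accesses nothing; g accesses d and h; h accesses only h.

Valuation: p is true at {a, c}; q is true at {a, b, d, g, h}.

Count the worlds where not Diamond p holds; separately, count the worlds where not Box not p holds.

6 and 2

For not Diamond p:
a: Diamond p is F. ✓
b: Diamond p is T. ✗
c: Diamond p is F. ✓
d: Diamond p is T. ✗
e: Diamond p is F. ✓
f: Diamond p is F. ✓
g: Diamond p is F. ✓
h: Diamond p is F. ✓
— 6 worlds.
For not Box not p:
a: Box not p is T. ✗
b: Box not p is F. ✓
c: Box not p is T. ✗
d: Box not p is F. ✓
e: Box not p is T. ✗
f: Box not p is T. ✗
g: Box not p is T. ✗
h: Box not p is T. ✗
— 2 worlds.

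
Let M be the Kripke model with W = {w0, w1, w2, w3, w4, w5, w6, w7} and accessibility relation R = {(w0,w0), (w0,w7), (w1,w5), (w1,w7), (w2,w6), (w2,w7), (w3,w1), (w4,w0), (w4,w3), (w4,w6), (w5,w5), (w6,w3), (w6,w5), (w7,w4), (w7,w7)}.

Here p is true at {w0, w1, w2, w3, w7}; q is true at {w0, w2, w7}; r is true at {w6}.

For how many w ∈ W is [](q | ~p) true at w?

w0: successors {w0, w7}; q | ~p there: w0:T, w7:T. ✓
w1: successors {w5, w7}; q | ~p there: w5:T, w7:T. ✓
w2: successors {w6, w7}; q | ~p there: w6:T, w7:T. ✓
w3: successors {w1}; q | ~p there: w1:F. ✗
w4: successors {w0, w3, w6}; q | ~p there: w0:T, w3:F, w6:T. ✗
w5: successors {w5}; q | ~p there: w5:T. ✓
w6: successors {w3, w5}; q | ~p there: w3:F, w5:T. ✗
w7: successors {w4, w7}; q | ~p there: w4:T, w7:T. ✓
Satisfying worlds: {w0, w1, w2, w5, w7}.

5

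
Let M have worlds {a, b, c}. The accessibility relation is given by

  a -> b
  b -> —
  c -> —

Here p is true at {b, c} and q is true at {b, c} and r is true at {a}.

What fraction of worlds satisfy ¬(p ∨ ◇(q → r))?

1/3

a: p ∨ ◇(q → r) is F. ✓
b: p ∨ ◇(q → r) is T. ✗
c: p ∨ ◇(q → r) is T. ✗
That's 1 of 3 worlds, so 1/3.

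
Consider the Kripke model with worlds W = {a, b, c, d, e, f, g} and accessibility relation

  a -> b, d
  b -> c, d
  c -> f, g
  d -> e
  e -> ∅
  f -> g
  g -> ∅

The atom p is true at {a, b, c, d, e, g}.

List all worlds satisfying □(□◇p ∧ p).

{d, e, f, g}

a: successors {b, d}; □◇p ∧ p there: b:T, d:F. ✗
b: successors {c, d}; □◇p ∧ p there: c:F, d:F. ✗
c: successors {f, g}; □◇p ∧ p there: f:F, g:T. ✗
d: successors {e}; □◇p ∧ p there: e:T. ✓
e: no successors, so □(□◇p ∧ p) holds vacuously. ✓
f: successors {g}; □◇p ∧ p there: g:T. ✓
g: no successors, so □(□◇p ∧ p) holds vacuously. ✓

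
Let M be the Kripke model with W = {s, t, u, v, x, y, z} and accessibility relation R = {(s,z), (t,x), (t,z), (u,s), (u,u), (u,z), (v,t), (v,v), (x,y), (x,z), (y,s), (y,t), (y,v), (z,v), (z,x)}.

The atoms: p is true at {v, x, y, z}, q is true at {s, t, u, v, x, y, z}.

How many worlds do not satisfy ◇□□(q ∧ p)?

4

s: successors {z}; □□(q ∧ p) there: z:F. ✗
t: successors {x, z}; □□(q ∧ p) there: x:F, z:F. ✗
u: successors {s, u, z}; □□(q ∧ p) there: s:T, u:F, z:F. ✓
v: successors {t, v}; □□(q ∧ p) there: t:T, v:F. ✓
x: successors {y, z}; □□(q ∧ p) there: y:F, z:F. ✗
y: successors {s, t, v}; □□(q ∧ p) there: s:T, t:T, v:F. ✓
z: successors {v, x}; □□(q ∧ p) there: v:F, x:F. ✗
Satisfying worlds: {u, v, y}.
So ◇□□(q ∧ p) fails at the other 4 worlds.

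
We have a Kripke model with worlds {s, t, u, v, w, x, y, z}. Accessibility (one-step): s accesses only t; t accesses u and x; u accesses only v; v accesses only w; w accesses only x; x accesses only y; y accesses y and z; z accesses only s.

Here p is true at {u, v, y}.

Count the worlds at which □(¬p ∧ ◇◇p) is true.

4

s: successors {t}; ¬p ∧ ◇◇p there: t:T. ✓
t: successors {u, x}; ¬p ∧ ◇◇p there: u:F, x:T. ✗
u: successors {v}; ¬p ∧ ◇◇p there: v:F. ✗
v: successors {w}; ¬p ∧ ◇◇p there: w:T. ✓
w: successors {x}; ¬p ∧ ◇◇p there: x:T. ✓
x: successors {y}; ¬p ∧ ◇◇p there: y:F. ✗
y: successors {y, z}; ¬p ∧ ◇◇p there: y:F, z:F. ✗
z: successors {s}; ¬p ∧ ◇◇p there: s:T. ✓
Satisfying worlds: {s, v, w, z}.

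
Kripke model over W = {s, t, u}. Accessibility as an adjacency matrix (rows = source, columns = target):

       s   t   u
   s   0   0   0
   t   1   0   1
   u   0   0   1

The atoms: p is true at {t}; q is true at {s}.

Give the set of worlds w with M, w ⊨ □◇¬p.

s: no successors, so □◇¬p holds vacuously. ✓
t: successors {s, u}; ◇¬p there: s:F, u:T. ✗
u: successors {u}; ◇¬p there: u:T. ✓

{s, u}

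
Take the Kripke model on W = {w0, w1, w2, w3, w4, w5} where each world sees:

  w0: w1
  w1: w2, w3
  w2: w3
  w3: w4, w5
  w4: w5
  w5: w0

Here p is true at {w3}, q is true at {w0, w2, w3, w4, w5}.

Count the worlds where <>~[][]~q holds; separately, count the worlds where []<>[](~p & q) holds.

5 and 3

For <>~[][]~q:
w0: successors {w1}; ~[][]~q there: w1:T. ✓
w1: successors {w2, w3}; ~[][]~q there: w2:T, w3:T. ✓
w2: successors {w3}; ~[][]~q there: w3:T. ✓
w3: successors {w4, w5}; ~[][]~q there: w4:T, w5:F. ✓
w4: successors {w5}; ~[][]~q there: w5:F. ✗
w5: successors {w0}; ~[][]~q there: w0:T. ✓
— 5 worlds.
For []<>[](~p & q):
w0: successors {w1}; <>[](~p & q) there: w1:T. ✓
w1: successors {w2, w3}; <>[](~p & q) there: w2:T, w3:T. ✓
w2: successors {w3}; <>[](~p & q) there: w3:T. ✓
w3: successors {w4, w5}; <>[](~p & q) there: w4:T, w5:F. ✗
w4: successors {w5}; <>[](~p & q) there: w5:F. ✗
w5: successors {w0}; <>[](~p & q) there: w0:F. ✗
— 3 worlds.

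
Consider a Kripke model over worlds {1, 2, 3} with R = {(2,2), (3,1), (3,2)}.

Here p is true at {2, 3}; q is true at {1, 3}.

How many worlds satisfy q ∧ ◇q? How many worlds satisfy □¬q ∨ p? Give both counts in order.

For q ∧ ◇q:
1: q is T, ◇q is F. ✗
2: q is F, ◇q is F. ✗
3: q is T, ◇q is T. ✓
— 1 world.
For □¬q ∨ p:
1: □¬q is T, p is F. ✓
2: □¬q is T, p is T. ✓
3: □¬q is F, p is T. ✓
— 3 worlds.

1 and 3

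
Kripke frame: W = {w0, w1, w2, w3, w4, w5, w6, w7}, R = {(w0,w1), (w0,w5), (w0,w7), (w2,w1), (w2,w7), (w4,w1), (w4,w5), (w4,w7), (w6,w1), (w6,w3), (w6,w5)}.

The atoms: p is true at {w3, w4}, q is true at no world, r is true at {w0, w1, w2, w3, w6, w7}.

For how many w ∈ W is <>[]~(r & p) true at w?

4

w0: successors {w1, w5, w7}; []~(r & p) there: w1:T, w5:T, w7:T. ✓
w1: no successors, so <>[]~(r & p) fails. ✗
w2: successors {w1, w7}; []~(r & p) there: w1:T, w7:T. ✓
w3: no successors, so <>[]~(r & p) fails. ✗
w4: successors {w1, w5, w7}; []~(r & p) there: w1:T, w5:T, w7:T. ✓
w5: no successors, so <>[]~(r & p) fails. ✗
w6: successors {w1, w3, w5}; []~(r & p) there: w1:T, w3:T, w5:T. ✓
w7: no successors, so <>[]~(r & p) fails. ✗
Satisfying worlds: {w0, w2, w4, w6}.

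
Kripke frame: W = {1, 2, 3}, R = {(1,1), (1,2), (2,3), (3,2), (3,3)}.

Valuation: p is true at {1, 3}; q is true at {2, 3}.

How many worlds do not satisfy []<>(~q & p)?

3

1: successors {1, 2}; <>(~q & p) there: 1:T, 2:F. ✗
2: successors {3}; <>(~q & p) there: 3:F. ✗
3: successors {2, 3}; <>(~q & p) there: 2:F, 3:F. ✗
Satisfying worlds: ∅.
So []<>(~q & p) fails at the other 3 worlds.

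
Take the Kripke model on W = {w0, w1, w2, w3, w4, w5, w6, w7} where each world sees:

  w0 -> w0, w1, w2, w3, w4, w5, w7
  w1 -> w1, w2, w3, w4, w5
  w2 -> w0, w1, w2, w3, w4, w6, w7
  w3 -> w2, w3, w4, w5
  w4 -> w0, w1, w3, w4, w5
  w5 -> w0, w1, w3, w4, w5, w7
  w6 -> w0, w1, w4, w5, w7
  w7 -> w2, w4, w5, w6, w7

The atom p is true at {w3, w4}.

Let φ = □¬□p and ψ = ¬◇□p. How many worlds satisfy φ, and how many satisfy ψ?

For □¬□p:
w0: successors {w0, w1, w2, w3, w4, w5, w7}; ¬□p there: w0:T, w1:T, w2:T, w3:T, w4:T, w5:T, w7:T. ✓
w1: successors {w1, w2, w3, w4, w5}; ¬□p there: w1:T, w2:T, w3:T, w4:T, w5:T. ✓
w2: successors {w0, w1, w2, w3, w4, w6, w7}; ¬□p there: w0:T, w1:T, w2:T, w3:T, w4:T, w6:T, w7:T. ✓
w3: successors {w2, w3, w4, w5}; ¬□p there: w2:T, w3:T, w4:T, w5:T. ✓
w4: successors {w0, w1, w3, w4, w5}; ¬□p there: w0:T, w1:T, w3:T, w4:T, w5:T. ✓
w5: successors {w0, w1, w3, w4, w5, w7}; ¬□p there: w0:T, w1:T, w3:T, w4:T, w5:T, w7:T. ✓
w6: successors {w0, w1, w4, w5, w7}; ¬□p there: w0:T, w1:T, w4:T, w5:T, w7:T. ✓
w7: successors {w2, w4, w5, w6, w7}; ¬□p there: w2:T, w4:T, w5:T, w6:T, w7:T. ✓
— 8 worlds.
For ¬◇□p:
w0: ◇□p is F. ✓
w1: ◇□p is F. ✓
w2: ◇□p is F. ✓
w3: ◇□p is F. ✓
w4: ◇□p is F. ✓
w5: ◇□p is F. ✓
w6: ◇□p is F. ✓
w7: ◇□p is F. ✓
— 8 worlds.

8 and 8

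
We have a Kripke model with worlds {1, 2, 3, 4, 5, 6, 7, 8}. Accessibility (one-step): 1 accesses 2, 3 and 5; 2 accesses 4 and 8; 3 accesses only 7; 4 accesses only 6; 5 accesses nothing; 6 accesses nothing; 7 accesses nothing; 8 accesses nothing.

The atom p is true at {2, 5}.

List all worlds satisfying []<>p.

1: successors {2, 3, 5}; <>p there: 2:F, 3:F, 5:F. ✗
2: successors {4, 8}; <>p there: 4:F, 8:F. ✗
3: successors {7}; <>p there: 7:F. ✗
4: successors {6}; <>p there: 6:F. ✗
5: no successors, so []<>p holds vacuously. ✓
6: no successors, so []<>p holds vacuously. ✓
7: no successors, so []<>p holds vacuously. ✓
8: no successors, so []<>p holds vacuously. ✓

{5, 6, 7, 8}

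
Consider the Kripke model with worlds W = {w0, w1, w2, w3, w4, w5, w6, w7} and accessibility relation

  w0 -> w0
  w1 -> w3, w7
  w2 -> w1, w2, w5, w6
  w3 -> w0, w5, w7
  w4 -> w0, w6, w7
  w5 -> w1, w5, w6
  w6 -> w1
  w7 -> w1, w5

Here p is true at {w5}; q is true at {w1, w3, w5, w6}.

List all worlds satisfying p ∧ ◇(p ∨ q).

{w5}

w0: p is F, ◇(p ∨ q) is F. ✗
w1: p is F, ◇(p ∨ q) is T. ✗
w2: p is F, ◇(p ∨ q) is T. ✗
w3: p is F, ◇(p ∨ q) is T. ✗
w4: p is F, ◇(p ∨ q) is T. ✗
w5: p is T, ◇(p ∨ q) is T. ✓
w6: p is F, ◇(p ∨ q) is T. ✗
w7: p is F, ◇(p ∨ q) is T. ✗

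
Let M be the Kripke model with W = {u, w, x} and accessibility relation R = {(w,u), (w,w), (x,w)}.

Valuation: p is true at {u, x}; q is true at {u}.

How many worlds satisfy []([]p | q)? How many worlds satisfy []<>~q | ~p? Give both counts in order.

1 and 3

For []([]p | q):
u: no successors, so []([]p | q) holds vacuously. ✓
w: successors {u, w}; []p | q there: u:T, w:F. ✗
x: successors {w}; []p | q there: w:F. ✗
— 1 world.
For []<>~q | ~p:
u: []<>~q is T, ~p is F. ✓
w: []<>~q is F, ~p is T. ✓
x: []<>~q is T, ~p is F. ✓
— 3 worlds.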